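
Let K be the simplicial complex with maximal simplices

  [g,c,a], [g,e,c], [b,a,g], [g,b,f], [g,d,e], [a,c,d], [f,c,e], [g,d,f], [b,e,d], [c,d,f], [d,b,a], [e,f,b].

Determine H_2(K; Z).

Order the vertices as a < b < c < d < e < f < g. Listing each simplex with vertices in this order, K has dimension 2 with simplices:

  0-simplices (7): a, b, c, d, e, f, g
  1-simplices (18): ab, ac, ad, ag, bd, be, bf, bg, cd, ce, cf, cg, de, df, dg, ef, eg, fg
  2-simplices (12): abd, abg, acd, acg, bde, bef, bfg, cdf, cef, ceg, deg, dfg

Hence C_0 ≅ Z^7, C_1 ≅ Z^18, C_2 ≅ Z^12.

The boundary map ∂_1: C_1 → C_0 maps an edge to its endpoints' difference, ∂[p,q] = q − p.
The resulting 7×18 matrix has rank 6, and its Smith normal form has invariant factors (1,1,1,1,1,1).

∂_2: C_2 → C_1 acts by ∂[p,q,r] = [q,r] − [p,r] + [p,q]. For instance
  ∂bfg = fg − bg + bf,
  ∂ceg = eg − cg + ce.
As a 18×12 matrix over Z this has rank 12, with invariant factors (1,1,1,1,1,1,1,1,1,1,1,2).

From H_k ≅ ker(∂_k) / im(∂_{k+1}) we obtain:

  H_2: rank ker ∂_2 − rank ∂_3 = (12 − 12) − 0 = 0, and there is no ∂_3, so H_2 = 0.

H_2 = 0.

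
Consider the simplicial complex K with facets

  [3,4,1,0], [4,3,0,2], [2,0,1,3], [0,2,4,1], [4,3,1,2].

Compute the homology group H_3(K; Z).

H_3 ≅ Z.

We work with the vertex ordering 0 < 1 < 2 < 3 < 4. The simplices of K, each written with vertices in increasing order, are:

  0-simplices (5): [0], [1], [2], [3], [4]
  1-simplices (10): [0,1], [0,2], [0,3], [0,4], [1,2], [1,3], [1,4], [2,3], [2,4], [3,4]
  2-simplices (10): [0,1,2], [0,1,3], [0,1,4], [0,2,3], [0,2,4], [0,3,4], [1,2,3], [1,2,4], [1,3,4], [2,3,4]
  3-simplices (5): [0,1,2,3], [0,1,2,4], [0,1,3,4], [0,2,3,4], [1,2,3,4]

Hence C_0 ≅ Z^5, C_1 ≅ Z^10, C_2 ≅ Z^10, C_3 ≅ Z^5.

The boundary map ∂_1: C_1 → C_0 is given by ∂[p,q] = [q] − [p]. For instance
  ∂[2,4] = [4] − [2].
As a 5×10 matrix over Z this has rank 4, with invariant factors (1,1,1,1).

Boundary ∂_2: C_2 → C_1 sends each 2-simplex [p,q,r] to [q,r] − [p,r] + [p,q]. For instance
  ∂[1,2,4] = [2,4] − [1,4] + [1,2],
  ∂[1,2,3] = [2,3] − [1,3] + [1,2].
This gives a 10×10 integer matrix of rank 6; reducing to Smith normal form yields diagonal entries (1,1,1,1,1,1).

Boundary ∂_3: C_3 → C_2 sends each 3-simplex σ to the alternating sum Σ_i (−1)^i (σ with its i-th vertex removed). For instance
  ∂[0,1,2,4] = [1,2,4] − [0,2,4] + [0,1,4] − [0,1,2],
  ∂[0,1,3,4] = [1,3,4] − [0,3,4] + [0,1,4] − [0,1,3].
This gives a 10×5 integer matrix of rank 4; reducing to Smith normal form yields diagonal entries (1,1,1,1).

Now H_k = ker ∂_k / im ∂_{k+1}, so:

  H_3: rank ker ∂_3 − rank ∂_4 = (5 − 4) − 0 = 1, and there is no ∂_4, so H_3 = Z.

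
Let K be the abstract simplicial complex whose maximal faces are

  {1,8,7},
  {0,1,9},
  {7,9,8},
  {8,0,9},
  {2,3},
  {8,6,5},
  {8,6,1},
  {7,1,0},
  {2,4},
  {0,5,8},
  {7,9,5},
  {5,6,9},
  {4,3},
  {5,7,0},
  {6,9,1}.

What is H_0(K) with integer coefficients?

H_0 ≅ Z^2.

Fix the vertex order 0 < 1 < 2 < 3 < 4 < 5 < 6 < 7 < 8 < 9 and write every simplex with vertices in increasing order. Then dim K = 2 and the simplices of K are:

  0-simplices (10): [0], [1], [2], [3], [4], [5], [6], [7], [8], [9]
  1-simplices (21): [0,1], [0,5], [0,7], [0,8], [0,9], [1,6], [1,7], [1,8], [1,9], [2,3], [2,4], [3,4], [5,6], [5,7], [5,8], [5,9], [6,8], [6,9], [7,8], [7,9], [8,9]
  2-simplices (12): [0,1,7], [0,1,9], [0,5,7], [0,5,8], [0,8,9], [1,6,8], [1,6,9], [1,7,8], [5,6,8], [5,6,9], [5,7,9], [7,8,9]

giving chain groups C_0 ≅ Z^10, C_1 ≅ Z^21, C_2 ≅ Z^12.

∂_1: C_1 → C_0 maps an edge to its endpoints' difference, ∂[p,q] = q − p. For instance
  ∂[7,9] = [9] − [7].
As a 10×21 matrix over Z this has rank 8, with invariant factors (1,1,1,1,1,1,1,1).

The boundary map ∂_2: C_2 → C_1 sends each 2-simplex [p,q,r] to [q,r] − [p,r] + [p,q]. For instance
  ∂[1,6,9] = [6,9] − [1,9] + [1,6],
  ∂[5,7,9] = [7,9] − [5,9] + [5,7].
The resulting 21×12 matrix has rank 12, and its Smith normal form has invariant factors (1,1,1,1,1,1,1,1,1,1,1,2).

Computing H_k = (kernel of ∂_k) / (image of ∂_{k+1}):

  H_0: rank C_0 − rank ∂_1 = 10 − 8 = 2, and the invariant factors of ∂_1 are all 1, so H_0 = Z^2.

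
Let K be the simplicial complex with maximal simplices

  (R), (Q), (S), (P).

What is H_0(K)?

Take the total order P < Q < R < S on the vertex set. Then K (dimension 0) consists of the simplices:

  0-simplices (4): P, Q, R, S

so the chain groups are C_0 ≅ Z^4.

From H_k ≅ ker(∂_k) / im(∂_{k+1}) we obtain:

  H_0: rank C_0 − rank ∂_1 = 4 − 0 = 4, and there is no ∂_1, so H_0 = Z^4.

H_0 ≅ Z^4.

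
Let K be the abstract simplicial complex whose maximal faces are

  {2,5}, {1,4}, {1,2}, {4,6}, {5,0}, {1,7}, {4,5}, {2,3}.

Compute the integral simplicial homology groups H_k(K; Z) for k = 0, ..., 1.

H_0 ≅ Z,  H_1 ≅ Z.

K has 8 vertices, 8 edges.
rank ∂_0 = 0, rank ∂_1 = 7 ⇒ b_0 = 8 − 0 − 7 = 1; all invariant factors of ∂_1 are 1 so no torsion. So H_0 = Z.
rank ∂_1 = 7, rank ∂_2 = 0 ⇒ b_1 = 8 − 7 − 0 = 1. So H_1 = Z.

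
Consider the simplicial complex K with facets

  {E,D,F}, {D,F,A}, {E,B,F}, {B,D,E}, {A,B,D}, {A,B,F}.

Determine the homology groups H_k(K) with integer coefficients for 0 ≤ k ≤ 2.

Take the total order A < B < D < E < F on the vertex set. Then K (dimension 2) consists of the simplices:

  0-simplices (5): A, B, D, E, F
  1-simplices (9): AB, AD, AF, BD, BE, BF, DE, DF, EF
  2-simplices (6): ABD, ABF, ADF, BDE, BEF, DEF

giving chain groups C_0 ≅ Z^5, C_1 ≅ Z^9, C_2 ≅ Z^6.

The boundary map ∂_1: C_1 → C_0 is given by ∂[p,q] = [q] − [p]. For instance
  ∂DE = E − D.
This gives a 5×9 integer matrix of rank 4; reducing to Smith normal form yields diagonal entries (1,1,1,1).

The boundary map ∂_2: C_2 → C_1 maps a triangle to the signed sum of its edges. For instance
  ∂ABD = BD − AD + AB,
  ∂BEF = EF − BF + BE.
The resulting 9×6 matrix has rank 5, and its Smith normal form has invariant factors (1,1,1,1,1).

From H_k ≅ ker(∂_k) / im(∂_{k+1}) we obtain:

  H_0: rank C_0 − rank ∂_1 = 5 − 4 = 1, and the invariant factors of ∂_1 are all 1, so H_0 ≅ Z.
  H_1: rank ker ∂_1 − rank ∂_2 = (9 − 4) − 5 = 0, and the invariant factors of ∂_2 are all 1, so H_1 ≅ 0.
  H_2: rank ker ∂_2 − rank ∂_3 = (6 − 5) − 0 = 1, and there is no ∂_3, so H_2 ≅ Z.

H_0 = Z,  H_1 = 0,  H_2 = Z.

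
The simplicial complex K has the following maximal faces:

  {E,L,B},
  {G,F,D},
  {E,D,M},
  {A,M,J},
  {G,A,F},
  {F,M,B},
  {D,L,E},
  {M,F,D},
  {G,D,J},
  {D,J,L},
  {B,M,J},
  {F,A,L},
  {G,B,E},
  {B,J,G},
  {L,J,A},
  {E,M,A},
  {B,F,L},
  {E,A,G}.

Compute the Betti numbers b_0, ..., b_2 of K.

Take the total order A < B < D < E < F < G < J < L < M on the vertex set. Then K (dimension 2) consists of the simplices:

  0-simplices (9): A, B, D, E, F, G, J, L, M
  1-simplices (27): AE, AF, AG, AJ, AL, AM, BE, BF, BG, BJ, BL, BM, DE, DF, DG, DJ, DL, DM, EG, EL, EM, FG, FL, FM, GJ, JL, JM
  2-simplices (18): AEG, AEM, AFG, AFL, AJL, AJM, BEG, BEL, BFL, BFM, BGJ, BJM, DEL, DEM, DFG, DFM, DGJ, DJL

Hence C_0 ≅ Z^9, C_1 ≅ Z^27, C_2 ≅ Z^18.

Boundary ∂_1: C_1 → C_0 maps an edge to its endpoints' difference, ∂[p,q] = q − p. For instance
  ∂EL = L − E.
As a 9×27 matrix over Z this has rank 8, with invariant factors (1,1,1,1,1,1,1,1).

The boundary map ∂_2: C_2 → C_1 maps a triangle to the signed sum of its edges. For instance
  ∂BGJ = GJ − BJ + BG,
  ∂BEG = EG − BG + BE.
This gives a 27×18 integer matrix of rank 17; reducing to Smith normal form yields diagonal entries (1,1,1,1,1,1,1,1,1,1,1,1,1,1,1,1,1).

Computing H_k = (kernel of ∂_k) / (image of ∂_{k+1}):

  H_0: rank C_0 − rank ∂_1 = 9 − 8 = 1, and the invariant factors of ∂_1 are all 1, so H_0 ≅ Z.
  H_1: rank ker ∂_1 − rank ∂_2 = (27 − 8) − 17 = 2, and the invariant factors of ∂_2 are all 1, so H_1 ≅ Z^2.
  H_2: rank ker ∂_2 − rank ∂_3 = (18 − 17) − 0 = 1, and there is no ∂_3, so H_2 ≅ Z.

Hence the Betti numbers are b_0 = 1, b_1 = 2, b_2 = 1.

b_0 = 1, b_1 = 2, b_2 = 1.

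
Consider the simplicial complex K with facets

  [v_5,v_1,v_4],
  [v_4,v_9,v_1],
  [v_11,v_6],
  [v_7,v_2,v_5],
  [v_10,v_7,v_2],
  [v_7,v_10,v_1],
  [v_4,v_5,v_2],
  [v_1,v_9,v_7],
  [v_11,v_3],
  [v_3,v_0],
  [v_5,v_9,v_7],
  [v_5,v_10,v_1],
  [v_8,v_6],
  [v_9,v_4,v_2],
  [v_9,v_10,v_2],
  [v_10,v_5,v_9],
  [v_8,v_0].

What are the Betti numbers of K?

b_0 = 2, b_1 = 1, b_2 = 0.

Take the total order v_0 < v_1 < v_2 < v_3 < v_4 < v_5 < v_6 < v_7 < v_8 < v_9 < v_10 < v_11 on the vertex set. Then K (dimension 2) consists of the simplices:

  0-simplices (12): [v_0], [v_1], [v_2], [v_3], [v_4], [v_5], [v_6], [v_7], [v_8], [v_9], [v_10], [v_11]
  1-simplices (23): (23 of them)
  2-simplices (12): (12 of them)

giving chain groups C_0 ≅ Z^12, C_1 ≅ Z^23, C_2 ≅ Z^12.

Boundary ∂_1: C_1 → C_0 sends each edge [p,q] (with p < q) to q − p.
The resulting 12×23 matrix has rank 10, and its Smith normal form has invariant factors (1,1,1,1,1,1,1,1,1,1).

The boundary map ∂_2: C_2 → C_1 acts by ∂[p,q,r] = [q,r] − [p,r] + [p,q]. For instance
  ∂[v_2,v_5,v_7] = [v_5,v_7] − [v_2,v_7] + [v_2,v_5],
  ∂[v_2,v_4,v_9] = [v_4,v_9] − [v_2,v_9] + [v_2,v_4].
The resulting 23×12 matrix has rank 12, and its Smith normal form has invariant factors (1,1,1,1,1,1,1,1,1,1,1,2).

Computing H_k = (kernel of ∂_k) / (image of ∂_{k+1}):

  H_0: rank C_0 − rank ∂_1 = 12 − 10 = 2, and the invariant factors of ∂_1 are all 1, so H_0 = Z^2.
  H_1: rank ker ∂_1 − rank ∂_2 = (23 − 10) − 12 = 1, and ∂_2 has invariant factor 2 > 1, so H_1 = Z ⊕ Z_2.
  H_2: rank ker ∂_2 − rank ∂_3 = (12 − 12) − 0 = 0, and there is no ∂_3, so H_2 = 0.

(K is a triangulation of the disjoint union of the circle S^1 and the real projective plane RP^2.)

Hence the Betti numbers are b_0 = 2, b_1 = 1, b_2 = 0.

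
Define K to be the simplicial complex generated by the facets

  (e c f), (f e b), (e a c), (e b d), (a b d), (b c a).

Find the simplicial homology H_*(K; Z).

H_0 = Z,  H_1 = Z,  H_2 = 0.

Order the vertices as a < b < c < d < e < f. Listing each simplex with vertices in this order, K has dimension 2 with simplices:

  0-simplices (6): a, b, c, d, e, f
  1-simplices (12): ab, ac, ad, ae, bc, bd, be, bf, ce, cf, de, ef
  2-simplices (6): abc, abd, ace, bde, bef, cef

Hence C_0 ≅ Z^6, C_1 ≅ Z^12, C_2 ≅ Z^6.

The boundary map ∂_1: C_1 → C_0 sends each edge [p,q] (with p < q) to q − p.
The resulting 6×12 matrix has rank 5, and its Smith normal form has invariant factors (1,1,1,1,1).

The boundary map ∂_2: C_2 → C_1 maps a triangle to the signed sum of its edges. For instance
  ∂bde = de − be + bd,
  ∂ace = ce − ae + ac.
As a 12×6 matrix over Z this has rank 6, with invariant factors (1,1,1,1,1,1).

Now H_k = ker ∂_k / im ∂_{k+1}, so:

  H_0: rank C_0 − rank ∂_1 = 6 − 5 = 1, and the invariant factors of ∂_1 are all 1, so H_0 = Z.
  H_1: rank ker ∂_1 − rank ∂_2 = (12 − 5) − 6 = 1, and the invariant factors of ∂_2 are all 1, so H_1 = Z.
  H_2: rank ker ∂_2 − rank ∂_3 = (6 − 6) − 0 = 0, and there is no ∂_3, so H_2 = 0.

As a check, the Euler characteristic is 6 − 12 + 6 = 0, which agrees with 1 − 1 + 0 = 0.
(K is a triangulation of the cylinder S^1 x I.)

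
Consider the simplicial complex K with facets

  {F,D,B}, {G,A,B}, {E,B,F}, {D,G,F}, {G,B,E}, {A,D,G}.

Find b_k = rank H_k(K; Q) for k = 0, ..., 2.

b_0 = 1, b_1 = 1, b_2 = 0.

Take the total order A < B < D < E < F < G on the vertex set. Then K (dimension 2) consists of the simplices:

  0-simplices (6): A, B, D, E, F, G
  1-simplices (12): AB, AD, AG, BD, BE, BF, BG, DF, DG, EF, EG, FG
  2-simplices (6): ABG, ADG, BDF, BEF, BEG, DFG

so the chain groups are C_0 ≅ Z^6, C_1 ≅ Z^12, C_2 ≅ Z^6.

∂_1: C_1 → C_0 maps an edge to its endpoints' difference, ∂[p,q] = q − p.
As a 6×12 matrix over Z this has rank 5, with invariant factors (1,1,1,1,1).

The boundary map ∂_2: C_2 → C_1 maps a triangle to the signed sum of its edges. For instance
  ∂BEG = EG − BG + BE,
  ∂ADG = DG − AG + AD.
As a 12×6 matrix over Z this has rank 6, with invariant factors (1,1,1,1,1,1).

Reading off H_k = ker ∂_k / im ∂_{k+1}:

  H_0: rank C_0 − rank ∂_1 = 6 − 5 = 1, and the invariant factors of ∂_1 are all 1, so H_0 = Z.
  H_1: rank ker ∂_1 − rank ∂_2 = (12 − 5) − 6 = 1, and the invariant factors of ∂_2 are all 1, so H_1 = Z.
  H_2: rank ker ∂_2 − rank ∂_3 = (6 − 6) − 0 = 0, and there is no ∂_3, so H_2 = 0.

As a check, the Euler characteristic is 6 − 12 + 6 = 0, which agrees with 1 − 1 + 0 = 0.

Hence the Betti numbers are b_0 = 1, b_1 = 1, b_2 = 0.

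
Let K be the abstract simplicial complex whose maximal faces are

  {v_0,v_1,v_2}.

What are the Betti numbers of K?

Take the total order v_0 < v_1 < v_2 on the vertex set. Then K (dimension 2) consists of the simplices:

  0-simplices (3): [v_0], [v_1], [v_2]
  1-simplices (3): [v_0,v_1], [v_0,v_2], [v_1,v_2]
  2-simplices (1): [v_0,v_1,v_2]

Hence C_0 ≅ Z^3, C_1 ≅ Z^3, C_2 ≅ Z^1.

Boundary ∂_1: C_1 → C_0 is given by ∂[p,q] = [q] − [p].
The 3×3 boundary matrix has rank 2 and Smith normal form diag(1,1).

Boundary ∂_2: C_2 → C_1 sends each 2-simplex [p,q,r] to [q,r] − [p,r] + [p,q]. For instance
  ∂[v_0,v_1,v_2] = [v_1,v_2] − [v_0,v_2] + [v_0,v_1].
As a 3×1 matrix over Z this has rank 1, with invariant factors (1).

Reading off H_k = ker ∂_k / im ∂_{k+1}:

  H_0: rank C_0 − rank ∂_1 = 3 − 2 = 1, and the invariant factors of ∂_1 are all 1, so H_0 = Z.
  H_1: rank ker ∂_1 − rank ∂_2 = (3 − 2) − 1 = 0, and the invariant factors of ∂_2 are all 1, so H_1 = 0.
  H_2: rank ker ∂_2 − rank ∂_3 = (1 − 1) − 0 = 0, and there is no ∂_3, so H_2 = 0.

(K is a triangulation of the 2-simplex.)

Hence the Betti numbers are b_0 = 1, b_1 = 0, b_2 = 0.

b_0 = 1, b_1 = 0, b_2 = 0.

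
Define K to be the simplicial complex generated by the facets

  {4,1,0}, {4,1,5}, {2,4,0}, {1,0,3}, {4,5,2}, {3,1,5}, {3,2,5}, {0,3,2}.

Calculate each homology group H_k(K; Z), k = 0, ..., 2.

Take the total order 0 < 1 < 2 < 3 < 4 < 5 on the vertex set. Then K (dimension 2) consists of the simplices:

  0-simplices (6): [0], [1], [2], [3], [4], [5]
  1-simplices (12): [0,1], [0,2], [0,3], [0,4], [1,3], [1,4], [1,5], [2,3], [2,4], [2,5], [3,5], [4,5]
  2-simplices (8): [0,1,3], [0,1,4], [0,2,3], [0,2,4], [1,3,5], [1,4,5], [2,3,5], [2,4,5]

Hence C_0 ≅ Z^6, C_1 ≅ Z^12, C_2 ≅ Z^8.

The boundary map ∂_1: C_1 → C_0 is given by ∂[p,q] = [q] − [p].
As a 6×12 matrix over Z this has rank 5, with invariant factors (1,1,1,1,1).

∂_2: C_2 → C_1 maps a triangle to the signed sum of its edges. For instance
  ∂[1,4,5] = [4,5] − [1,5] + [1,4],
  ∂[2,4,5] = [4,5] − [2,5] + [2,4].
The 12×8 boundary matrix has rank 7 and Smith normal form diag(1,1,1,1,1,1,1).

Computing H_k = (kernel of ∂_k) / (image of ∂_{k+1}):

  H_0: rank C_0 − rank ∂_1 = 6 − 5 = 1, and the invariant factors of ∂_1 are all 1, so H_0 = Z.
  H_1: rank ker ∂_1 − rank ∂_2 = (12 − 5) − 7 = 0, and the invariant factors of ∂_2 are all 1, so H_1 = 0.
  H_2: rank ker ∂_2 − rank ∂_3 = (8 − 7) − 0 = 1, and there is no ∂_3, so H_2 = Z.

As a check, the Euler characteristic is 6 − 12 + 8 = 2, which agrees with 1 − 0 + 1 = 2.

H_0 ≅ Z,  H_1 = 0,  H_2 ≅ Z.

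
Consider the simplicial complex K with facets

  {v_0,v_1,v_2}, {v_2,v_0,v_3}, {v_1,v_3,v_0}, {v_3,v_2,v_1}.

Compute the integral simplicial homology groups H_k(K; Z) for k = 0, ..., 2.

H_0 = Z,  H_1 = 0,  H_2 = Z.

We work with the vertex ordering v_0 < v_1 < v_2 < v_3. The simplices of K, each written with vertices in increasing order, are:

  0-simplices (4): [v_0], [v_1], [v_2], [v_3]
  1-simplices (6): [v_0,v_1], [v_0,v_2], [v_0,v_3], [v_1,v_2], [v_1,v_3], [v_2,v_3]
  2-simplices (4): [v_0,v_1,v_2], [v_0,v_1,v_3], [v_0,v_2,v_3], [v_1,v_2,v_3]

so the chain groups are C_0 ≅ Z^4, C_1 ≅ Z^6, C_2 ≅ Z^4.

The boundary map ∂_1: C_1 → C_0 maps an edge to its endpoints' difference, ∂[p,q] = q − p. For instance
  ∂[v_0,v_2] = [v_2] − [v_0].
The 4×6 boundary matrix has rank 3 and Smith normal form diag(1,1,1).

The boundary map ∂_2: C_2 → C_1 acts by ∂[p,q,r] = [q,r] − [p,r] + [p,q]. For instance
  ∂[v_0,v_2,v_3] = [v_2,v_3] − [v_0,v_3] + [v_0,v_2],
  ∂[v_0,v_1,v_2] = [v_1,v_2] − [v_0,v_2] + [v_0,v_1].
The resulting 6×4 matrix has rank 3, and its Smith normal form has invariant factors (1,1,1).

From H_k ≅ ker(∂_k) / im(∂_{k+1}) we obtain:

  H_0: rank C_0 − rank ∂_1 = 4 − 3 = 1, and the invariant factors of ∂_1 are all 1, so H_0 ≅ Z.
  H_1: rank ker ∂_1 − rank ∂_2 = (6 − 3) − 3 = 0, and the invariant factors of ∂_2 are all 1, so H_1 ≅ 0.
  H_2: rank ker ∂_2 − rank ∂_3 = (4 − 3) − 0 = 1, and there is no ∂_3, so H_2 ≅ Z.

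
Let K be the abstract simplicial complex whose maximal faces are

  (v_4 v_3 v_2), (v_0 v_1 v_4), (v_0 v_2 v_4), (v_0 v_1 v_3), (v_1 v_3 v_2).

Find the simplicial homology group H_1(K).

H_1 = Z.

K has 5 vertices, 10 edges, 5 triangles.
rank ∂_1 = 4, rank ∂_2 = 5 ⇒ b_1 = 10 − 4 − 5 = 1; all invariant factors of ∂_2 are 1 so no torsion. So H_1 ≅ Z.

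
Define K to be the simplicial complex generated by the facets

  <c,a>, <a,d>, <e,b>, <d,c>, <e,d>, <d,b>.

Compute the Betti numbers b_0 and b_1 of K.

b_0 = 1, b_1 = 2.

We work with the vertex ordering a < b < c < d < e. The simplices of K, each written with vertices in increasing order, are:

  0-simplices (5): a, b, c, d, e
  1-simplices (6): ac, ad, bd, be, cd, de

Hence C_0 ≅ Z^5, C_1 ≅ Z^6.

Boundary ∂_1: C_1 → C_0 is given by ∂[p,q] = [q] − [p]. For instance
  ∂ad = d − a.
This gives a 5×6 integer matrix of rank 4; reducing to Smith normal form yields diagonal entries (1,1,1,1).

From H_k ≅ ker(∂_k) / im(∂_{k+1}) we obtain:

  H_0: rank C_0 − rank ∂_1 = 5 − 4 = 1, and the invariant factors of ∂_1 are all 1, so H_0 ≅ Z.
  H_1: rank ker ∂_1 − rank ∂_2 = (6 − 4) − 0 = 2, and there is no ∂_2, so H_1 ≅ Z^2.

(K is a triangulation of a wedge of 2 circles.)

Hence the Betti numbers are b_0 = 1, b_1 = 2.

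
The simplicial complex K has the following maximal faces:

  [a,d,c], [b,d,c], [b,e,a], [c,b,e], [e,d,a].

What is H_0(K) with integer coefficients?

H_0 = Z.

Take the total order a < b < c < d < e on the vertex set. Then K (dimension 2) consists of the simplices:

  0-simplices (5): a, b, c, d, e
  1-simplices (10): ab, ac, ad, ae, bc, bd, be, cd, ce, de
  2-simplices (5): abe, acd, ade, bcd, bce

so the chain groups are C_0 ≅ Z^5, C_1 ≅ Z^10, C_2 ≅ Z^5.

∂_1: C_1 → C_0 sends each edge [p,q] (with p < q) to q − p.
The resulting 5×10 matrix has rank 4, and its Smith normal form has invariant factors (1,1,1,1).

Boundary ∂_2: C_2 → C_1 maps a triangle to the signed sum of its edges. For instance
  ∂abe = be − ae + ab,
  ∂bce = ce − be + bc.
As a 10×5 matrix over Z this has rank 5, with invariant factors (1,1,1,1,1).

Now H_k = ker ∂_k / im ∂_{k+1}, so:

  H_0: rank C_0 − rank ∂_1 = 5 − 4 = 1, and the invariant factors of ∂_1 are all 1, so H_0 = Z.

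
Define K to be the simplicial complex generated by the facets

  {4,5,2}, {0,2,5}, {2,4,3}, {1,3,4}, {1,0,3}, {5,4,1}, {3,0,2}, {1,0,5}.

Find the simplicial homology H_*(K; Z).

Fix the vertex order 0 < 1 < 2 < 3 < 4 < 5 and write every simplex with vertices in increasing order. Then dim K = 2 and the simplices of K are:

  0-simplices (6): [0], [1], [2], [3], [4], [5]
  1-simplices (12): [0,1], [0,2], [0,3], [0,5], [1,3], [1,4], [1,5], [2,3], [2,4], [2,5], [3,4], [4,5]
  2-simplices (8): [0,1,3], [0,1,5], [0,2,3], [0,2,5], [1,3,4], [1,4,5], [2,3,4], [2,4,5]

giving chain groups C_0 ≅ Z^6, C_1 ≅ Z^12, C_2 ≅ Z^8.

∂_1: C_1 → C_0 sends each edge [p,q] (with p < q) to q − p.
The 6×12 boundary matrix has rank 5 and Smith normal form diag(1,1,1,1,1).

Boundary ∂_2: C_2 → C_1 maps a triangle to the signed sum of its edges. For instance
  ∂[2,4,5] = [4,5] − [2,5] + [2,4],
  ∂[0,1,5] = [1,5] − [0,5] + [0,1].
The resulting 12×8 matrix has rank 7, and its Smith normal form has invariant factors (1,1,1,1,1,1,1).

From H_k ≅ ker(∂_k) / im(∂_{k+1}) we obtain:

  H_0: rank C_0 − rank ∂_1 = 6 − 5 = 1, and the invariant factors of ∂_1 are all 1, so H_0 ≅ Z.
  H_1: rank ker ∂_1 − rank ∂_2 = (12 − 5) − 7 = 0, and the invariant factors of ∂_2 are all 1, so H_1 ≅ 0.
  H_2: rank ker ∂_2 − rank ∂_3 = (8 − 7) − 0 = 1, and there is no ∂_3, so H_2 ≅ Z.

As a check, the Euler characteristic is 6 − 12 + 8 = 2, which agrees with 1 − 0 + 1 = 2.

H_0 = Z,  H_1 = 0,  H_2 = Z.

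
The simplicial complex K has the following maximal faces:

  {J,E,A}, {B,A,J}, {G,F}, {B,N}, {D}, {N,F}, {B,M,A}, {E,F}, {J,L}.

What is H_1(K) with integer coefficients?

Fix the vertex order A < B < D < E < F < G < J < L < M < N and write every simplex with vertices in increasing order. Then dim K = 2 and the simplices of K are:

  0-simplices (10): A, B, D, E, F, G, J, L, M, N
  1-simplices (12): AB, AE, AJ, AM, BJ, BM, BN, EF, EJ, FG, FN, JL
  2-simplices (3): ABJ, ABM, AEJ

Hence C_0 ≅ Z^10, C_1 ≅ Z^12, C_2 ≅ Z^3.

∂_1: C_1 → C_0 sends each edge [p,q] (with p < q) to q − p.
The 10×12 boundary matrix has rank 8 and Smith normal form diag(1,1,1,1,1,1,1,1).

Boundary ∂_2: C_2 → C_1 acts by ∂[p,q,r] = [q,r] − [p,r] + [p,q]. For instance
  ∂ABM = BM − AM + AB,
  ∂ABJ = BJ − AJ + AB.
The 12×3 boundary matrix has rank 3 and Smith normal form diag(1,1,1).

Now H_k = ker ∂_k / im ∂_{k+1}, so:

  H_1: rank ker ∂_1 − rank ∂_2 = (12 − 8) − 3 = 1, and the invariant factors of ∂_2 are all 1, so H_1 = Z.

H_1 = Z.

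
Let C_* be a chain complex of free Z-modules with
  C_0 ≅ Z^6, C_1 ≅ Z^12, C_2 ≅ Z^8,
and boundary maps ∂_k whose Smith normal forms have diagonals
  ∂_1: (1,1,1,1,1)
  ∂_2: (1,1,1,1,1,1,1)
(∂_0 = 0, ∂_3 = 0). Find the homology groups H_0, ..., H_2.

H_0 ≅ Z,  H_1 = 0,  H_2 ≅ Z.

H_0: b_0 = 6 − 0 − 5 = 1; torsion from ∂_1 factors > 1: none. So H_0 ≅ Z.
H_1: b_1 = 12 − 5 − 7 = 0; torsion from ∂_2 factors > 1: none. So H_1 ≅ 0.
H_2: b_2 = 8 − 7 − 0 = 1; torsion from ∂_3 factors > 1: none. So H_2 ≅ Z.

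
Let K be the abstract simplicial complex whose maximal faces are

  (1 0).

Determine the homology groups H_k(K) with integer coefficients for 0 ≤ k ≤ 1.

We work with the vertex ordering 0 < 1. The simplices of K, each written with vertices in increasing order, are:

  0-simplices (2): [0], [1]
  1-simplices (1): [0,1]

Hence C_0 ≅ Z^2, C_1 ≅ Z^1.

Boundary ∂_1: C_1 → C_0 sends each edge [p,q] (with p < q) to q − p.
This gives a 2×1 integer matrix of rank 1; reducing to Smith normal form yields diagonal entries (1).

Computing H_k = (kernel of ∂_k) / (image of ∂_{k+1}):

  H_0: rank C_0 − rank ∂_1 = 2 − 1 = 1, and the invariant factors of ∂_1 are all 1, so H_0 ≅ Z.
  H_1: rank ker ∂_1 − rank ∂_2 = (1 − 1) − 0 = 0, and there is no ∂_2, so H_1 ≅ 0.

As a check, the Euler characteristic is 2 − 1 = 1, which agrees with 1 − 0 = 1.
(K is a triangulation of the 1-simplex.)

H_0 = Z,  H_1 = 0.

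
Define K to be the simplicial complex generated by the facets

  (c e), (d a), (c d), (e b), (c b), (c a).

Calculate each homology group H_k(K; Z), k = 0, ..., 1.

H_0 = Z,  H_1 = Z^2.

We work with the vertex ordering a < b < c < d < e. The simplices of K, each written with vertices in increasing order, are:

  0-simplices (5): a, b, c, d, e
  1-simplices (6): ac, ad, bc, be, cd, ce

so the chain groups are C_0 ≅ Z^5, C_1 ≅ Z^6.

∂_1: C_1 → C_0 is given by ∂[p,q] = [q] − [p].
The resulting 5×6 matrix has rank 4, and its Smith normal form has invariant factors (1,1,1,1).

Computing H_k = (kernel of ∂_k) / (image of ∂_{k+1}):

  H_0: rank C_0 − rank ∂_1 = 5 − 4 = 1, and the invariant factors of ∂_1 are all 1, so H_0 ≅ Z.
  H_1: rank ker ∂_1 − rank ∂_2 = (6 − 4) − 0 = 2, and there is no ∂_2, so H_1 ≅ Z^2.

(K is a triangulation of a wedge of 2 circles.)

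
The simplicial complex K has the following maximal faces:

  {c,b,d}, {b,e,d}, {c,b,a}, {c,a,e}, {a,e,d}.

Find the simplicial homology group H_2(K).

H_2 ≅ 0.

We work with the vertex ordering a < b < c < d < e. The simplices of K, each written with vertices in increasing order, are:

  0-simplices (5): a, b, c, d, e
  1-simplices (10): ab, ac, ad, ae, bc, bd, be, cd, ce, de
  2-simplices (5): abc, ace, ade, bcd, bde

giving chain groups C_0 ≅ Z^5, C_1 ≅ Z^10, C_2 ≅ Z^5.

∂_1: C_1 → C_0 maps an edge to its endpoints' difference, ∂[p,q] = q − p. For instance
  ∂bc = c − b.
The 5×10 boundary matrix has rank 4 and Smith normal form diag(1,1,1,1).

∂_2: C_2 → C_1 maps a triangle to the signed sum of its edges. For instance
  ∂bde = de − be + bd,
  ∂ade = de − ae + ad.
The resulting 10×5 matrix has rank 5, and its Smith normal form has invariant factors (1,1,1,1,1).

Now H_k = ker ∂_k / im ∂_{k+1}, so:

  H_2: rank ker ∂_2 − rank ∂_3 = (5 − 5) − 0 = 0, and there is no ∂_3, so H_2 ≅ 0.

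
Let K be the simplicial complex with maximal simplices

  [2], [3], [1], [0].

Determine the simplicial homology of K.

H_0 = Z^4.

Fix the vertex order 0 < 1 < 2 < 3 and write every simplex with vertices in increasing order. Then dim K = 0 and the simplices of K are:

  0-simplices (4): [0], [1], [2], [3]

giving chain groups C_0 ≅ Z^4.

Computing H_k = (kernel of ∂_k) / (image of ∂_{k+1}):

  H_0: rank C_0 − rank ∂_1 = 4 − 0 = 4, and there is no ∂_1, so H_0 = Z^4.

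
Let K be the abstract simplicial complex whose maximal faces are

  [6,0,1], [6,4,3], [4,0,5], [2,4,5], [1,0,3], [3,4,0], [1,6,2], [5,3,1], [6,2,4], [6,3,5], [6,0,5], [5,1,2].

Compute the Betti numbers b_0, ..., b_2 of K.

K has 7 vertices, 18 edges, 12 triangles.
rank ∂_0 = 0, rank ∂_1 = 6 ⇒ b_0 = 7 − 0 − 6 = 1; all invariant factors of ∂_1 are 1 so no torsion. So H_0 ≅ Z.
rank ∂_1 = 6, rank ∂_2 = 12 ⇒ b_1 = 18 − 6 − 12 = 0; ∂_2 has invariant factor(s) [2] giving torsion. So H_1 ≅ Z/2Z.
rank ∂_2 = 12, rank ∂_3 = 0 ⇒ b_2 = 12 − 12 − 0 = 0. So H_2 ≅ 0.

b_0 = 1, b_1 = 0, b_2 = 0.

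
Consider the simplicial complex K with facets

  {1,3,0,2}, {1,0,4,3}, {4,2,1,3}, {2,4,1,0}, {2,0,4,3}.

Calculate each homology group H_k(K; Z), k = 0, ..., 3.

H_0 ≅ Z,  H_1 = 0,  H_2 = 0,  H_3 ≅ Z.

Take the total order 0 < 1 < 2 < 3 < 4 on the vertex set. Then K (dimension 3) consists of the simplices:

  0-simplices (5): [0], [1], [2], [3], [4]
  1-simplices (10): [0,1], [0,2], [0,3], [0,4], [1,2], [1,3], [1,4], [2,3], [2,4], [3,4]
  2-simplices (10): [0,1,2], [0,1,3], [0,1,4], [0,2,3], [0,2,4], [0,3,4], [1,2,3], [1,2,4], [1,3,4], [2,3,4]
  3-simplices (5): [0,1,2,3], [0,1,2,4], [0,1,3,4], [0,2,3,4], [1,2,3,4]

giving chain groups C_0 ≅ Z^5, C_1 ≅ Z^10, C_2 ≅ Z^10, C_3 ≅ Z^5.

The boundary map ∂_1: C_1 → C_0 maps an edge to its endpoints' difference, ∂[p,q] = q − p.
The 5×10 boundary matrix has rank 4 and Smith normal form diag(1,1,1,1).

The boundary map ∂_2: C_2 → C_1 maps a triangle to the signed sum of its edges. For instance
  ∂[0,2,4] = [2,4] − [0,4] + [0,2],
  ∂[0,1,4] = [1,4] − [0,4] + [0,1].
As a 10×10 matrix over Z this has rank 6, with invariant factors (1,1,1,1,1,1).

Boundary ∂_3: C_3 → C_2 sends each 3-simplex σ to the alternating sum Σ_i (−1)^i (σ with its i-th vertex removed). For instance
  ∂[0,1,3,4] = [1,3,4] − [0,3,4] + [0,1,4] − [0,1,3],
  ∂[0,2,3,4] = [2,3,4] − [0,3,4] + [0,2,4] − [0,2,3].
The 10×5 boundary matrix has rank 4 and Smith normal form diag(1,1,1,1).

Now H_k = ker ∂_k / im ∂_{k+1}, so:

  H_0: rank C_0 − rank ∂_1 = 5 − 4 = 1, and the invariant factors of ∂_1 are all 1, so H_0 = Z.
  H_1: rank ker ∂_1 − rank ∂_2 = (10 − 4) − 6 = 0, and the invariant factors of ∂_2 are all 1, so H_1 = 0.
  H_2: rank ker ∂_2 − rank ∂_3 = (10 − 6) − 4 = 0, and the invariant factors of ∂_3 are all 1, so H_2 = 0.
  H_3: rank ker ∂_3 − rank ∂_4 = (5 − 4) − 0 = 1, and there is no ∂_4, so H_3 = Z.

(K is a triangulation of the 3-sphere S^3.)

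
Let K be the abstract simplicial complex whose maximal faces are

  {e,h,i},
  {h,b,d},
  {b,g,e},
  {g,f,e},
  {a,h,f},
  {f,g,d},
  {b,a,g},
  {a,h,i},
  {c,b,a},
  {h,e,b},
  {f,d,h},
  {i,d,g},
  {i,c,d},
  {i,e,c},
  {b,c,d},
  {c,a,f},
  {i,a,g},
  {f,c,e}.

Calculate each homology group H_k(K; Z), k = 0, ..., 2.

H_0 = Z,  H_1 = Z^2,  H_2 = Z.

Take the total order a < b < c < d < e < f < g < h < i on the vertex set. Then K (dimension 2) consists of the simplices:

  0-simplices (9): a, b, c, d, e, f, g, h, i
  1-simplices (27): ab, ac, af, ag, ah, ai, bc, bd, be, bg, bh, cd, ce, cf, ci, df, dg, dh, di, ef, eg, eh, ei, fg, fh, gi, hi
  2-simplices (18): abc, abg, acf, afh, agi, ahi, bcd, bdh, beg, beh, cdi, cef, cei, dfg, dfh, dgi, efg, ehi

Hence C_0 ≅ Z^9, C_1 ≅ Z^27, C_2 ≅ Z^18.

∂_1: C_1 → C_0 maps an edge to its endpoints' difference, ∂[p,q] = q − p.
As a 9×27 matrix over Z this has rank 8, with invariant factors (1,1,1,1,1,1,1,1).

Boundary ∂_2: C_2 → C_1 maps a triangle to the signed sum of its edges. For instance
  ∂acf = cf − af + ac,
  ∂cef = ef − cf + ce.
The resulting 27×18 matrix has rank 17, and its Smith normal form has invariant factors (1,1,1,1,1,1,1,1,1,1,1,1,1,1,1,1,1).

Now H_k = ker ∂_k / im ∂_{k+1}, so:

  H_0: rank C_0 − rank ∂_1 = 9 − 8 = 1, and the invariant factors of ∂_1 are all 1, so H_0 = Z.
  H_1: rank ker ∂_1 − rank ∂_2 = (27 − 8) − 17 = 2, and the invariant factors of ∂_2 are all 1, so H_1 = Z^2.
  H_2: rank ker ∂_2 − rank ∂_3 = (18 − 17) − 0 = 1, and there is no ∂_3, so H_2 = Z.

As a check, the Euler characteristic is 9 − 27 + 18 = 0, which agrees with 1 − 2 + 1 = 0.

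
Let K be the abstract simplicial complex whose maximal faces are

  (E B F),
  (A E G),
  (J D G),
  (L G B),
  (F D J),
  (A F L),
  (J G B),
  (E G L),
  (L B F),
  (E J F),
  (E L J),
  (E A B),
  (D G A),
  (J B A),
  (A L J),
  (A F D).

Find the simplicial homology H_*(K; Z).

Order the vertices as A < B < D < E < F < G < J < L. Listing each simplex with vertices in this order, K has dimension 2 with simplices:

  0-simplices (8): A, B, D, E, F, G, J, L
  1-simplices (24): AB, AD, AE, AF, AG, AJ, AL, BE, BF, BG, BJ, BL, DF, DG, DJ, EF, EG, EJ, EL, FJ, FL, GJ, GL, JL
  2-simplices (16): ABE, ABJ, ADF, ADG, AEG, AFL, AJL, BEF, BFL, BGJ, BGL, DFJ, DGJ, EFJ, EGL, EJL

giving chain groups C_0 ≅ Z^8, C_1 ≅ Z^24, C_2 ≅ Z^16.

∂_1: C_1 → C_0 is given by ∂[p,q] = [q] − [p]. For instance
  ∂AL = L − A.
The resulting 8×24 matrix has rank 7, and its Smith normal form has invariant factors (1,1,1,1,1,1,1).

The boundary map ∂_2: C_2 → C_1 maps a triangle to the signed sum of its edges. For instance
  ∂AJL = JL − AL + AJ,
  ∂EFJ = FJ − EJ + EF.
This gives a 24×16 integer matrix of rank 15; reducing to Smith normal form yields diagonal entries (1,1,1,1,1,1,1,1,1,1,1,1,1,1,1).

From H_k ≅ ker(∂_k) / im(∂_{k+1}) we obtain:

  H_0: rank C_0 − rank ∂_1 = 8 − 7 = 1, and the invariant factors of ∂_1 are all 1, so H_0 ≅ Z.
  H_1: rank ker ∂_1 − rank ∂_2 = (24 − 7) − 15 = 2, and the invariant factors of ∂_2 are all 1, so H_1 ≅ Z^2.
  H_2: rank ker ∂_2 − rank ∂_3 = (16 − 15) − 0 = 1, and there is no ∂_3, so H_2 ≅ Z.

H_0 ≅ Z,  H_1 ≅ Z^2,  H_2 ≅ Z.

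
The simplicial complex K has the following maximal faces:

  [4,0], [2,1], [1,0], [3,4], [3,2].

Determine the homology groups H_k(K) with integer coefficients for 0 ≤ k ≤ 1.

H_0 ≅ Z,  H_1 ≅ Z.

Take the total order 0 < 1 < 2 < 3 < 4 on the vertex set. Then K (dimension 1) consists of the simplices:

  0-simplices (5): [0], [1], [2], [3], [4]
  1-simplices (5): [0,1], [0,4], [1,2], [2,3], [3,4]

so the chain groups are C_0 ≅ Z^5, C_1 ≅ Z^5.

The boundary map ∂_1: C_1 → C_0 is given by ∂[p,q] = [q] − [p]. For instance
  ∂[0,1] = [1] − [0].
The resulting 5×5 matrix has rank 4, and its Smith normal form has invariant factors (1,1,1,1).

Reading off H_k = ker ∂_k / im ∂_{k+1}:

  H_0: rank C_0 − rank ∂_1 = 5 − 4 = 1, and the invariant factors of ∂_1 are all 1, so H_0 = Z.
  H_1: rank ker ∂_1 − rank ∂_2 = (5 − 4) − 0 = 1, and there is no ∂_2, so H_1 = Z.

(K is a triangulation of the circle S^1.)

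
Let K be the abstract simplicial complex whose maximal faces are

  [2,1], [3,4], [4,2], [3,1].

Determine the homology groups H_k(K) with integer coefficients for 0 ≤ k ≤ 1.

We work with the vertex ordering 1 < 2 < 3 < 4. The simplices of K, each written with vertices in increasing order, are:

  0-simplices (4): [1], [2], [3], [4]
  1-simplices (4): [1,2], [1,3], [2,4], [3,4]

giving chain groups C_0 ≅ Z^4, C_1 ≅ Z^4.

∂_1: C_1 → C_0 sends each edge [p,q] (with p < q) to q − p. For instance
  ∂[2,4] = [4] − [2].
As a 4×4 matrix over Z this has rank 3, with invariant factors (1,1,1).

Now H_k = ker ∂_k / im ∂_{k+1}, so:

  H_0: rank C_0 − rank ∂_1 = 4 − 3 = 1, and the invariant factors of ∂_1 are all 1, so H_0 = Z.
  H_1: rank ker ∂_1 − rank ∂_2 = (4 − 3) − 0 = 1, and there is no ∂_2, so H_1 = Z.

As a check, the Euler characteristic is 4 − 4 = 0, which agrees with 1 − 1 = 0.

H_0 = Z,  H_1 = Z.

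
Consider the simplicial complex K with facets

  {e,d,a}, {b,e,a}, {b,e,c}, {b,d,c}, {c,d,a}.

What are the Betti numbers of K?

b_0 = 1, b_1 = 1, b_2 = 0.

Fix the vertex order a < b < c < d < e and write every simplex with vertices in increasing order. Then dim K = 2 and the simplices of K are:

  0-simplices (5): a, b, c, d, e
  1-simplices (10): ab, ac, ad, ae, bc, bd, be, cd, ce, de
  2-simplices (5): abe, acd, ade, bcd, bce

so the chain groups are C_0 ≅ Z^5, C_1 ≅ Z^10, C_2 ≅ Z^5.

Boundary ∂_1: C_1 → C_0 sends each edge [p,q] (with p < q) to q − p. For instance
  ∂ac = c − a.
This gives a 5×10 integer matrix of rank 4; reducing to Smith normal form yields diagonal entries (1,1,1,1).

Boundary ∂_2: C_2 → C_1 sends each 2-simplex [p,q,r] to [q,r] − [p,r] + [p,q]. For instance
  ∂abe = be − ae + ab,
  ∂bcd = cd − bd + bc.
The resulting 10×5 matrix has rank 5, and its Smith normal form has invariant factors (1,1,1,1,1).

From H_k ≅ ker(∂_k) / im(∂_{k+1}) we obtain:

  H_0: rank C_0 − rank ∂_1 = 5 − 4 = 1, and the invariant factors of ∂_1 are all 1, so H_0 = Z.
  H_1: rank ker ∂_1 − rank ∂_2 = (10 − 4) − 5 = 1, and the invariant factors of ∂_2 are all 1, so H_1 = Z.
  H_2: rank ker ∂_2 − rank ∂_3 = (5 − 5) − 0 = 0, and there is no ∂_3, so H_2 = 0.

Hence the Betti numbers are b_0 = 1, b_1 = 1, b_2 = 0.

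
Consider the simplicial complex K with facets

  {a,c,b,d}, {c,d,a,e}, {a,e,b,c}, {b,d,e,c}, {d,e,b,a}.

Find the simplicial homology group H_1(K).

H_1 = 0.

Order the vertices as a < b < c < d < e. Listing each simplex with vertices in this order, K has dimension 3 with simplices:

  0-simplices (5): a, b, c, d, e
  1-simplices (10): ab, ac, ad, ae, bc, bd, be, cd, ce, de
  2-simplices (10): abc, abd, abe, acd, ace, ade, bcd, bce, bde, cde
  3-simplices (5): abcd, abce, abde, acde, bcde

Hence C_0 ≅ Z^5, C_1 ≅ Z^10, C_2 ≅ Z^10, C_3 ≅ Z^5.

Boundary ∂_1: C_1 → C_0 sends each edge [p,q] (with p < q) to q − p. For instance
  ∂ac = c − a.
The resulting 5×10 matrix has rank 4, and its Smith normal form has invariant factors (1,1,1,1).

∂_2: C_2 → C_1 maps a triangle to the signed sum of its edges. For instance
  ∂abd = bd − ad + ab,
  ∂ade = de − ae + ad.
This gives a 10×10 integer matrix of rank 6; reducing to Smith normal form yields diagonal entries (1,1,1,1,1,1).

Boundary ∂_3: C_3 → C_2 sends each 3-simplex σ to the alternating sum Σ_i (−1)^i (σ with its i-th vertex removed). For instance
  ∂bcde = cde − bde + bce − bcd,
  ∂abde = bde − ade + abe − abd.
As a 10×5 matrix over Z this has rank 4, with invariant factors (1,1,1,1).

Now H_k = ker ∂_k / im ∂_{k+1}, so:

  H_1: rank ker ∂_1 − rank ∂_2 = (10 − 4) − 6 = 0, and the invariant factors of ∂_2 are all 1, so H_1 ≅ 0.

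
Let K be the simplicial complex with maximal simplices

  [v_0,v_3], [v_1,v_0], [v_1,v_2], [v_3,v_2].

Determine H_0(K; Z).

Order the vertices as v_0 < v_1 < v_2 < v_3. Listing each simplex with vertices in this order, K has dimension 1 with simplices:

  0-simplices (4): [v_0], [v_1], [v_2], [v_3]
  1-simplices (4): [v_0,v_1], [v_0,v_3], [v_1,v_2], [v_2,v_3]

so the chain groups are C_0 ≅ Z^4, C_1 ≅ Z^4.

Boundary ∂_1: C_1 → C_0 is given by ∂[p,q] = [q] − [p]. For instance
  ∂[v_0,v_3] = [v_3] − [v_0].
This gives a 4×4 integer matrix of rank 3; reducing to Smith normal form yields diagonal entries (1,1,1).

From H_k ≅ ker(∂_k) / im(∂_{k+1}) we obtain:

  H_0: rank C_0 − rank ∂_1 = 4 − 3 = 1, and the invariant factors of ∂_1 are all 1, so H_0 ≅ Z.

(K is a triangulation of the circle S^1.)

H_0 ≅ Z.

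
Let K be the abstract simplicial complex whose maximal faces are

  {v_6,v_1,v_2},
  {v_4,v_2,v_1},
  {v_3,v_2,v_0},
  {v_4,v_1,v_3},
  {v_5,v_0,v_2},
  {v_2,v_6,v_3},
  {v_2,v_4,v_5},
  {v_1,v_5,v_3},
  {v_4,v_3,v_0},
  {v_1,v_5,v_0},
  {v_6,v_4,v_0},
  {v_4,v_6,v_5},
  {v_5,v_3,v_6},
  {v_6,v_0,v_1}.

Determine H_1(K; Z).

H_1 ≅ Z^2.

Take the total order v_0 < v_1 < v_2 < v_3 < v_4 < v_5 < v_6 on the vertex set. Then K (dimension 2) consists of the simplices:

  0-simplices (7): [v_0], [v_1], [v_2], [v_3], [v_4], [v_5], [v_6]
  1-simplices (21): (21 of them)
  2-simplices (14): (14 of them)

Hence C_0 ≅ Z^7, C_1 ≅ Z^21, C_2 ≅ Z^14.

The boundary map ∂_1: C_1 → C_0 maps an edge to its endpoints' difference, ∂[p,q] = q − p. For instance
  ∂[v_4,v_5] = [v_5] − [v_4].
The 7×21 boundary matrix has rank 6 and Smith normal form diag(1,1,1,1,1,1).

Boundary ∂_2: C_2 → C_1 maps a triangle to the signed sum of its edges. For instance
  ∂[v_0,v_1,v_5] = [v_1,v_5] − [v_0,v_5] + [v_0,v_1],
  ∂[v_1,v_3,v_4] = [v_3,v_4] − [v_1,v_4] + [v_1,v_3].
The resulting 21×14 matrix has rank 13, and its Smith normal form has invariant factors (1,1,1,1,1,1,1,1,1,1,1,1,1).

Now H_k = ker ∂_k / im ∂_{k+1}, so:

  H_1: rank ker ∂_1 − rank ∂_2 = (21 − 6) − 13 = 2, and the invariant factors of ∂_2 are all 1, so H_1 = Z^2.

(K is a triangulation of the torus T^2.)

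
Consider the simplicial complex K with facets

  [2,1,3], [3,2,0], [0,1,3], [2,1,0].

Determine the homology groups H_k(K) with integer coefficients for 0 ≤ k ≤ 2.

K has 4 vertices, 6 edges, 4 triangles.
rank ∂_0 = 0, rank ∂_1 = 3 ⇒ b_0 = 4 − 0 − 3 = 1; all invariant factors of ∂_1 are 1 so no torsion. So H_0 ≅ Z.
rank ∂_1 = 3, rank ∂_2 = 3 ⇒ b_1 = 6 − 3 − 3 = 0; all invariant factors of ∂_2 are 1 so no torsion. So H_1 ≅ 0.
rank ∂_2 = 3, rank ∂_3 = 0 ⇒ b_2 = 4 − 3 − 0 = 1. So H_2 ≅ Z.

H_0 = Z,  H_1 = 0,  H_2 = Z.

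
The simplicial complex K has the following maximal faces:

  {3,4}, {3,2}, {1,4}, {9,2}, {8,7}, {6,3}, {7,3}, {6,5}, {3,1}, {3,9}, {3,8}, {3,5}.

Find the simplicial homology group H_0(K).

We work with the vertex ordering 1 < 2 < 3 < 4 < 5 < 6 < 7 < 8 < 9. The simplices of K, each written with vertices in increasing order, are:

  0-simplices (9): [1], [2], [3], [4], [5], [6], [7], [8], [9]
  1-simplices (12): [1,3], [1,4], [2,3], [2,9], [3,4], [3,5], [3,6], [3,7], [3,8], [3,9], [5,6], [7,8]

so the chain groups are C_0 ≅ Z^9, C_1 ≅ Z^12.

∂_1: C_1 → C_0 maps an edge to its endpoints' difference, ∂[p,q] = q − p. For instance
  ∂[2,9] = [9] − [2].
The 9×12 boundary matrix has rank 8 and Smith normal form diag(1,1,1,1,1,1,1,1).

Now H_k = ker ∂_k / im ∂_{k+1}, so:

  H_0: rank C_0 − rank ∂_1 = 9 − 8 = 1, and the invariant factors of ∂_1 are all 1, so H_0 ≅ Z.

H_0 ≅ Z.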